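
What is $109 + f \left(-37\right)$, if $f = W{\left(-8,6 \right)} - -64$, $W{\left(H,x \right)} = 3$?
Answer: $-2370$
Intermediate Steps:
$f = 67$ ($f = 3 - -64 = 3 + 64 = 67$)
$109 + f \left(-37\right) = 109 + 67 \left(-37\right) = 109 - 2479 = -2370$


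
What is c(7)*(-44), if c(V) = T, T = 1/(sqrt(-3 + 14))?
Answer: -4*sqrt(11) ≈ -13.266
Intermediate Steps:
T = sqrt(11)/11 (T = 1/(sqrt(11)) = sqrt(11)/11 ≈ 0.30151)
c(V) = sqrt(11)/11
c(7)*(-44) = (sqrt(11)/11)*(-44) = -4*sqrt(11)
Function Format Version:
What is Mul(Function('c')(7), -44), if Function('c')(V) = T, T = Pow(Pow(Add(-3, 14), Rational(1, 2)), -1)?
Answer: Mul(-4, Pow(11, Rational(1, 2))) ≈ -13.266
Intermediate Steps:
T = Mul(Rational(1, 11), Pow(11, Rational(1, 2))) (T = Pow(Pow(11, Rational(1, 2)), -1) = Mul(Rational(1, 11), Pow(11, Rational(1, 2))) ≈ 0.30151)
Function('c')(V) = Mul(Rational(1, 11), Pow(11, Rational(1, 2)))
Mul(Function('c')(7), -44) = Mul(Mul(Rational(1, 11), Pow(11, Rational(1, 2))), -44) = Mul(-4, Pow(11, Rational(1, 2)))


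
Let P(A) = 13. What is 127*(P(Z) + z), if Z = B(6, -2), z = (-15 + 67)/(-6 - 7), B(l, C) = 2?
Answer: 1143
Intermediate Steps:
z = -4 (z = 52/(-13) = 52*(-1/13) = -4)
Z = 2
127*(P(Z) + z) = 127*(13 - 4) = 127*9 = 1143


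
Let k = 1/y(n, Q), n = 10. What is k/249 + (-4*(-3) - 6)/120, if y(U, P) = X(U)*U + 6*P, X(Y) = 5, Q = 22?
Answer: 22669/453180 ≈ 0.050022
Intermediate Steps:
y(U, P) = 5*U + 6*P
k = 1/182 (k = 1/(5*10 + 6*22) = 1/(50 + 132) = 1/182 ≈ 0.0054945)
k/249 + (-4*(-3) - 6)/120 = (1/182)/249 + (-4*(-3) - 6)/120 = (1/182)*(1/249) + (12 - 6)*(1/120) = 1/45318 + 6*(1/120) = 1/45318 + 1/20 = 22669/453180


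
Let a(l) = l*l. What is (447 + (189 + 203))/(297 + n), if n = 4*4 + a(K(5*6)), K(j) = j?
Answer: 839/1213 ≈ 0.69167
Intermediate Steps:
a(l) = l²
n = 916 (n = 4*4 + (5*6)² = 16 + 30² = 16 + 900 = 916)
(447 + (189 + 203))/(297 + n) = (447 + (189 + 203))/(297 + 916) = (447 + 392)/1213 = 839*(1/1213) = 839/1213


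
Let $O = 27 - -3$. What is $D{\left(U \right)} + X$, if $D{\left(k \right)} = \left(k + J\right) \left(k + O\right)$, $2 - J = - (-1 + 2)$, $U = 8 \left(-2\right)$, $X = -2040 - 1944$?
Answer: $-4166$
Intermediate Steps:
$X = -3984$
$U = -16$
$O = 30$ ($O = 27 + 3 = 30$)
$J = 3$ ($J = 2 - - (-1 + 2) = 2 - \left(-1\right) 1 = 2 - -1 = 2 + 1 = 3$)
$D{\left(k \right)} = \left(3 + k\right) \left(30 + k\right)$ ($D{\left(k \right)} = \left(k + 3\right) \left(k + 30\right) = \left(3 + k\right) \left(30 + k\right)$)
$D{\left(U \right)} + X = \left(90 + \left(-16\right)^{2} + 33 \left(-16\right)\right) - 3984 = \left(90 + 256 - 528\right) - 3984 = -182 - 3984 = -4166$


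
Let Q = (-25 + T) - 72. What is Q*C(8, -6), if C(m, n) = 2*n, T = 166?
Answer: -828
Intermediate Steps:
Q = 69 (Q = (-25 + 166) - 72 = 141 - 72 = 69)
Q*C(8, -6) = 69*(2*(-6)) = 69*(-12) = -828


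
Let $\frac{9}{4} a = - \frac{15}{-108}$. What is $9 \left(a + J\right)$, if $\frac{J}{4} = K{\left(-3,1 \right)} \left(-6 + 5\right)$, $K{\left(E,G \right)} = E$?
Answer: $\frac{977}{9} \approx 108.56$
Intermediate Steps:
$a = \frac{5}{81}$ ($a = \frac{4 \left(- \frac{15}{-108}\right)}{9} = \frac{4 \left(\left(-15\right) \left(- \frac{1}{108}\right)\right)}{9} = \frac{4}{9} \cdot \frac{5}{36} = \frac{5}{81} \approx 0.061728$)
$J = 12$ ($J = 4 \left(- 3 \left(-6 + 5\right)\right) = 4 \left(\left(-3\right) \left(-1\right)\right) = 4 \cdot 3 = 12$)
$9 \left(a + J\right) = 9 \left(\frac{5}{81} + 12\right) = 9 \cdot \frac{977}{81} = \frac{977}{9}$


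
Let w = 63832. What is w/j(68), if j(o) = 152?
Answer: 7979/19 ≈ 419.95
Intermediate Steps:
w/j(68) = 63832/152 = 63832*(1/152) = 7979/19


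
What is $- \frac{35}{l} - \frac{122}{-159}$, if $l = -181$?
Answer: $\frac{27647}{28779} \approx 0.96067$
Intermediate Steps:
$- \frac{35}{l} - \frac{122}{-159} = - \frac{35}{-181} - \frac{122}{-159} = \left(-35\right) \left(- \frac{1}{181}\right) - - \frac{122}{159} = \frac{35}{181} + \frac{122}{159} = \frac{27647}{28779}$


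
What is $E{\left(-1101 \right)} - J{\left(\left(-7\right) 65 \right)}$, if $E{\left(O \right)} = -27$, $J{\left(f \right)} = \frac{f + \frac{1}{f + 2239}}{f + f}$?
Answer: $- \frac{44644599}{1623440} \approx -27.5$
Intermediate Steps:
$J{\left(f \right)} = \frac{f + \frac{1}{2239 + f}}{2 f}$
$E{\left(-1101 \right)} - J{\left(\left(-7\right) 65 \right)} = -27 - \frac{1 + \left(\left(-7\right) 65\right)^{2} + 2239 \left(\left(-7\right) 65\right)}{2 \left(\left(-7\right) 65\right) \left(2239 - 455\right)} = -27 - \frac{1 + \left(-455\right)^{2} + 2239 \left(-455\right)}{2 \left(-455\right) \left(2239 - 455\right)} = -27 - \frac{1}{2} \left(- \frac{1}{455}\right) \frac{1}{1784} \left(1 + 207025 - 1018745\right) = -27 - \frac{1}{2} \left(- \frac{1}{455}\right) \frac{1}{1784} \left(-811719\right) = -27 - \frac{811719}{1623440} = - \frac{44644599}{1623440}$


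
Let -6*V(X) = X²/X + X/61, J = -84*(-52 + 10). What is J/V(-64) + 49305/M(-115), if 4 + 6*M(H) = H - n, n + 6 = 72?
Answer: -11687157/9176 ≈ -1273.7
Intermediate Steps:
n = 66 (n = -6 + 72 = 66)
M(H) = -35/3 + H/6 (M(H) = -⅔ + (H - 1*66)/6 = -⅔ + (H - 66)/6 = -⅔ + (-66 + H)/6 = -⅔ + (-11 + H/6) = -35/3 + H/6)
J = 3528 (J = -84*(-42) = 3528)
V(X) = -31*X/183 (V(X) = -(X²/X + X/61)/6 = -(X + X*(1/61))/6 = -(X + X/61)/6 = -31*X/183)
J/V(-64) + 49305/M(-115) = 3528/((-31/183*(-64))) + 49305/(-35/3 + (⅙)*(-115)) = 3528/(1984/183) + 49305/(-35/3 - 115/6) = 3528*(183/1984) + 49305/(-185/6) = 80703/248 + 49305*(-6/185) = 80703/248 - 59166/37 = -11687157/9176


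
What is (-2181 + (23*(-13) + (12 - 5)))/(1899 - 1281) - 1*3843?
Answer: -2377447/618 ≈ -3847.0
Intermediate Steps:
(-2181 + (23*(-13) + (12 - 5)))/(1899 - 1281) - 1*3843 = (-2181 + (-299 + 7))/618 - 3843 = (-2181 - 292)*(1/618) - 3843 = -2473*1/618 - 3843 = -2473/618 - 3843 = -2377447/618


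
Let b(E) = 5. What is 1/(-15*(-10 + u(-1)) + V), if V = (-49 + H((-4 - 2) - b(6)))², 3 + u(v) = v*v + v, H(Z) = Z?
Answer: 1/3795 ≈ 0.00026350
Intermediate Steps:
u(v) = -3 + v + v² (u(v) = -3 + (v*v + v) = -3 + (v² + v) = -3 + (v + v²) = -3 + v + v²)
V = 3600 (V = (-49 + ((-4 - 2) - 1*5))² = (-49 + (-6 - 5))² = (-49 - 11)² = (-60)² = 3600)
1/(-15*(-10 + u(-1)) + V) = 1/(-15*(-10 + (-3 - 1 + (-1)²)) + 3600) = 1/(-15*(-10 + (-3 - 1 + 1)) + 3600) = 1/(-15*(-10 - 3) + 3600) = 1/(-15*(-13) + 3600) = 1/(195 + 3600) = 1/3795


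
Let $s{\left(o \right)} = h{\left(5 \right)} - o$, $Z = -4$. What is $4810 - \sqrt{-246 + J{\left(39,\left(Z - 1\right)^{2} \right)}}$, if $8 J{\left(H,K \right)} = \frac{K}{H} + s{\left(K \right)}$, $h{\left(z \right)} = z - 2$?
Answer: $4810 - \frac{i \sqrt{6051630}}{156} \approx 4810.0 - 15.769 i$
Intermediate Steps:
$h{\left(z \right)} = -2 + z$ ($h{\left(z \right)} = z - 2 = -2 + z$)
$s{\left(o \right)} = 3 - o$ ($s{\left(o \right)} = \left(-2 + 5\right) - o = 3 - o$)
$J{\left(H,K \right)} = \frac{3}{8} - \frac{K}{8} + \frac{K}{8 H}$ ($J{\left(H,K \right)} = \frac{\frac{K}{H} - \left(-3 + K\right)}{8} = \frac{3 - K + \frac{K}{H}}{8} = \frac{3}{8} - \frac{K}{8} + \frac{K}{8 H}$)
$4810 - \sqrt{-246 + J{\left(39,\left(Z - 1\right)^{2} \right)}} = 4810 - \sqrt{-246 + \frac{\left(-4 - 1\right)^{2} - 39 \left(-3 + \left(-4 - 1\right)^{2}\right)}{8 \cdot 39}} = 4810 - \sqrt{-246 + \frac{1}{8} \cdot \frac{1}{39} \left(\left(-5\right)^{2} - 39 \left(-3 + \left(-5\right)^{2}\right)\right)} = 4810 - \sqrt{-246 + \frac{1}{8} \cdot \frac{1}{39} \left(25 - 39 \left(-3 + 25\right)\right)} = 4810 - \sqrt{-246 + \frac{1}{8} \cdot \frac{1}{39} \left(25 - 39 \cdot 22\right)} = 4810 - \sqrt{-246 + \frac{1}{8} \cdot \frac{1}{39} \left(25 - 858\right)} = 4810 - \sqrt{-246 + \frac{1}{8} \cdot \frac{1}{39} \left(-833\right)} = 4810 - \sqrt{-246 - \frac{833}{312}} = 4810 - \sqrt{- \frac{77585}{312}} = 4810 - \frac{i \sqrt{6051630}}{156}$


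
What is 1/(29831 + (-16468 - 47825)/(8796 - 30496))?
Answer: 21700/647396993 ≈ 3.3519e-5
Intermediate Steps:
1/(29831 + (-16468 - 47825)/(8796 - 30496)) = 1/(29831 - 64293/(-21700)) = 1/(29831 - 64293*(-1/21700)) = 1/(29831 + 64293/21700) = 1/(647396993/21700) = 21700/647396993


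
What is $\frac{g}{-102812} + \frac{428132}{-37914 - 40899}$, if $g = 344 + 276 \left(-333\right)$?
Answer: $- \frac{9200168413}{2025730539} \approx -4.5417$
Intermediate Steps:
$g = -91564$ ($g = 344 - 91908 = -91564$)
$\frac{g}{-102812} + \frac{428132}{-37914 - 40899} = - \frac{91564}{-102812} + \frac{428132}{-37914 - 40899} = \left(-91564\right) \left(- \frac{1}{102812}\right) + \frac{428132}{-37914 - 40899} = \frac{22891}{25703} + \frac{428132}{-78813} = \frac{22891}{25703} + 428132 \left(- \frac{1}{78813}\right) = \frac{22891}{25703} - \frac{428132}{78813} = - \frac{9200168413}{2025730539}$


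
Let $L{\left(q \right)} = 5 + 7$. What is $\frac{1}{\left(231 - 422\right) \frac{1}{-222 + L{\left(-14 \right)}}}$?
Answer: $\frac{210}{191} \approx 1.0995$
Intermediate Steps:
$L{\left(q \right)} = 12$
$\frac{1}{\left(231 - 422\right) \frac{1}{-222 + L{\left(-14 \right)}}} = \frac{1}{\left(231 - 422\right) \frac{1}{-222 + 12}} = \frac{1}{\left(-191\right) \frac{1}{-210}} = \frac{1}{\left(-191\right) \left(- \frac{1}{210}\right)} = \frac{1}{\frac{191}{210}} = \frac{210}{191}$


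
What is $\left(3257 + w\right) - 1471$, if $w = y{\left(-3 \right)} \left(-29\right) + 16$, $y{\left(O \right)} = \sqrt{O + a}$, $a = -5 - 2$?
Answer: $1802 - 29 i \sqrt{10} \approx 1802.0 - 91.706 i$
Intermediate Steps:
$a = -7$
$y{\left(O \right)} = \sqrt{-7 + O}$ ($y{\left(O \right)} = \sqrt{O - 7} = \sqrt{-7 + O}$)
$w = 16 - 29 i \sqrt{10}$ ($w = \sqrt{-7 - 3} \left(-29\right) + 16 = \sqrt{-10} \left(-29\right) + 16 = i \sqrt{10} \left(-29\right) + 16 = - 29 i \sqrt{10} + 16 = 16 - 29 i \sqrt{10} \approx 16.0 - 91.706 i$)
$\left(3257 + w\right) - 1471 = \left(3257 + \left(16 - 29 i \sqrt{10}\right)\right) - 1471 = \left(3273 - 29 i \sqrt{10}\right) - 1471 = 1802 - 29 i \sqrt{10}$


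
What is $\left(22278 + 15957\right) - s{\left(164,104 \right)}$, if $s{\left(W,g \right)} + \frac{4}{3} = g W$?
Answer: $\frac{63541}{3} \approx 21180.0$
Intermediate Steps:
$s{\left(W,g \right)} = - \frac{4}{3} + W g$ ($s{\left(W,g \right)} = - \frac{4}{3} + g W = - \frac{4}{3} + W g$)
$\left(22278 + 15957\right) - s{\left(164,104 \right)} = \left(22278 + 15957\right) - \left(- \frac{4}{3} + 164 \cdot 104\right) = 38235 - \left(- \frac{4}{3} + 17056\right) = 38235 - \frac{51164}{3} = \frac{63541}{3}$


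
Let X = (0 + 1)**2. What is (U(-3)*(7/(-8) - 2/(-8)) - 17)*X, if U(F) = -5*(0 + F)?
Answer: -211/8 ≈ -26.375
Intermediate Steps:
U(F) = -5*F
X = 1 (X = 1**2 = 1)
(U(-3)*(7/(-8) - 2/(-8)) - 17)*X = ((-5*(-3))*(7/(-8) - 2/(-8)) - 17)*1 = (15*(7*(-1/8) - 2*(-1/8)) - 17)*1 = (15*(-7/8 + 1/4) - 17)*1 = (15*(-5/8) - 17)*1 = (-75/8 - 17)*1 = -211/8*1 = -211/8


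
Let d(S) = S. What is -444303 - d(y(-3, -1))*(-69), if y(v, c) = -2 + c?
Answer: -444510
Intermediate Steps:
-444303 - d(y(-3, -1))*(-69) = -444303 - (-2 - 1)*(-69) = -444303 - (-3)*(-69) = -444303 - 1*207 = -444303 - 207 = -444510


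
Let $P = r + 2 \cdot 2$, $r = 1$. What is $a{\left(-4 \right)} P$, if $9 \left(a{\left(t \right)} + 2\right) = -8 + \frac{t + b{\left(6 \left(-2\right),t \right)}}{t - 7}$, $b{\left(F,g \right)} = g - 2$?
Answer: $- \frac{460}{33} \approx -13.939$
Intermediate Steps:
$b{\left(F,g \right)} = -2 + g$
$P = 5$ ($P = 1 + 2 \cdot 2 = 1 + 4 = 5$)
$a{\left(t \right)} = - \frac{26}{9} + \frac{-2 + 2 t}{9 \left(-7 + t\right)}$ ($a{\left(t \right)} = -2 + \frac{-8 + \frac{t + \left(-2 + t\right)}{t - 7}}{9} = -2 + \frac{-8 + \frac{-2 + 2 t}{-7 + t}}{9} = -2 - \left(\frac{8}{9} - \frac{-2 + 2 t}{9 \left(-7 + t\right)}\right) = - \frac{26}{9} + \frac{-2 + 2 t}{9 \left(-7 + t\right)}$)
$a{\left(-4 \right)} P = \frac{4 \left(15 - -8\right)}{3 \left(-7 - 4\right)} 5 = \frac{4 \left(15 + 8\right)}{3 \left(-11\right)} 5 = \frac{4}{3} \left(- \frac{1}{11}\right) 23 \cdot 5 = \left(- \frac{92}{33}\right) 5 = - \frac{460}{33}$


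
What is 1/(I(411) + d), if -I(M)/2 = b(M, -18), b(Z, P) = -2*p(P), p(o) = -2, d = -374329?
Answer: -1/374337 ≈ -2.6714e-6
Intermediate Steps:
b(Z, P) = 4 (b(Z, P) = -2*(-2) = 4)
I(M) = -8 (I(M) = -2*4 = -8)
1/(I(411) + d) = 1/(-8 - 374329) = 1/(-374337) = -1/374337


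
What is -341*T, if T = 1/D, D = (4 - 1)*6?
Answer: -341/18 ≈ -18.944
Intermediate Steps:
D = 18 (D = 3*6 = 18)
T = 1/18 ≈ 0.055556
-341*T = -341*1/18 = -341/18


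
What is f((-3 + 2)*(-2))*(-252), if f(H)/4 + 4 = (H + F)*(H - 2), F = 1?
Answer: 4032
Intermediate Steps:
f(H) = -16 + 4*(1 + H)*(-2 + H) (f(H) = -16 + 4*((H + 1)*(H - 2)) = -16 + 4*((1 + H)*(-2 + H)) = -16 + 4*(1 + H)*(-2 + H))
f((-3 + 2)*(-2))*(-252) = (-24 - 4*(-3 + 2)*(-2) + 4*((-3 + 2)*(-2))²)*(-252) = (-24 - (-4)*(-2) + 4*(-1*(-2))²)*(-252) = (-24 - 4*2 + 4*2²)*(-252) = (-24 - 8 + 4*4)*(-252) = (-24 - 8 + 16)*(-252) = -16*(-252) = 4032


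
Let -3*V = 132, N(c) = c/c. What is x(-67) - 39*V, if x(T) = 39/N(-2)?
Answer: 1755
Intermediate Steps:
N(c) = 1
V = -44 (V = -⅓*132 = -44)
x(T) = 39 (x(T) = 39/1 = 39*1 = 39)
x(-67) - 39*V = 39 - 39*(-44) = 39 - 1*(-1716) = 39 + 1716 = 1755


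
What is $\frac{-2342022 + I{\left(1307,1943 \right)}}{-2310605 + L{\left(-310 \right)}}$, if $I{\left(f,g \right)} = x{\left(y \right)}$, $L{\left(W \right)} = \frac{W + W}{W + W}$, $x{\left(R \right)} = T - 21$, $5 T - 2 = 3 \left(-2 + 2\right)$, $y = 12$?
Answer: $\frac{11710213}{11553020} \approx 1.0136$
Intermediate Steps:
$T = \frac{2}{5}$ ($T = \frac{2}{5} + \frac{3 \left(-2 + 2\right)}{5} = \frac{2}{5} + \frac{3 \cdot 0}{5} = \frac{2}{5} + \frac{1}{5} \cdot 0 = \frac{2}{5} + 0 = \frac{2}{5} \approx 0.4$)
$x{\left(R \right)} = - \frac{103}{5}$ ($x{\left(R \right)} = \frac{2}{5} - 21 = - \frac{103}{5}$)
$L{\left(W \right)} = 1$ ($L{\left(W \right)} = \frac{2 W}{2 W} = 2 W \frac{1}{2 W} = 1$)
$I{\left(f,g \right)} = - \frac{103}{5}$
$\frac{-2342022 + I{\left(1307,1943 \right)}}{-2310605 + L{\left(-310 \right)}} = \frac{-2342022 - \frac{103}{5}}{-2310605 + 1} = - \frac{11710213}{5 \left(-2310604\right)} = \left(- \frac{11710213}{5}\right) \left(- \frac{1}{2310604}\right) = \frac{11710213}{11553020}$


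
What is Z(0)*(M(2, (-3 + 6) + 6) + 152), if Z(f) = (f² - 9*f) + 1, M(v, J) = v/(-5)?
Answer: 758/5 ≈ 151.60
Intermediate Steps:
M(v, J) = -v/5 (M(v, J) = v*(-⅕) = -v/5)
Z(f) = 1 + f² - 9*f
Z(0)*(M(2, (-3 + 6) + 6) + 152) = (1 + 0² - 9*0)*(-⅕*2 + 152) = (1 + 0 + 0)*(-⅖ + 152) = 1*(758/5) = 758/5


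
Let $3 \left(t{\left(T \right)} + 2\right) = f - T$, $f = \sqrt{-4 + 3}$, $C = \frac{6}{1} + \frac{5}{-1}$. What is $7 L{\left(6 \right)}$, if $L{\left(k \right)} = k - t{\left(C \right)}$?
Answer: $\frac{175}{3} - \frac{7 i}{3} \approx 58.333 - 2.3333 i$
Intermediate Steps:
$C = 1$ ($C = 6 \cdot 1 + 5 \left(-1\right) = 6 - 5 = 1$)
$f = i$ ($f = \sqrt{-1} = i \approx 1.0 i$)
$t{\left(T \right)} = -2 - \frac{T}{3} + \frac{i}{3}$ ($t{\left(T \right)} = -2 + \frac{i - T}{3} = -2 - \left(- \frac{i}{3} + \frac{T}{3}\right) = -2 - \frac{T}{3} + \frac{i}{3}$)
$L{\left(k \right)} = \frac{7}{3} + k - \frac{i}{3}$ ($L{\left(k \right)} = k - \left(-2 - \frac{1}{3} + \frac{i}{3}\right) = k - \left(- \frac{7}{3} + \frac{i}{3}\right) = k + \left(\frac{7}{3} - \frac{i}{3}\right) = \frac{7}{3} + k - \frac{i}{3}$)
$7 L{\left(6 \right)} = 7 \left(\frac{7}{3} + 6 - \frac{i}{3}\right) = 7 \left(\frac{25}{3} - \frac{i}{3}\right) = \frac{175}{3} - \frac{7 i}{3}$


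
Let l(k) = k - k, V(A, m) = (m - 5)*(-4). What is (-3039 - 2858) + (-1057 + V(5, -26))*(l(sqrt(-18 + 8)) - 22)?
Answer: 14629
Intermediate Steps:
V(A, m) = 20 - 4*m (V(A, m) = (-5 + m)*(-4) = 20 - 4*m)
l(k) = 0
(-3039 - 2858) + (-1057 + V(5, -26))*(l(sqrt(-18 + 8)) - 22) = (-3039 - 2858) + (-1057 + (20 - 4*(-26)))*(0 - 22) = -5897 + (-1057 + (20 + 104))*(-22) = -5897 + (-1057 + 124)*(-22) = -5897 - 933*(-22) = -5897 + 20526 = 14629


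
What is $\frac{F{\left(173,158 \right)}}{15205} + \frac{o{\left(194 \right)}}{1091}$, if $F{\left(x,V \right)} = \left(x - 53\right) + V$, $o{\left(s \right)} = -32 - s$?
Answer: $- \frac{3133032}{16588655} \approx -0.18887$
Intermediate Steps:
$F{\left(x,V \right)} = -53 + V + x$ ($F{\left(x,V \right)} = \left(-53 + x\right) + V = -53 + V + x$)
$\frac{F{\left(173,158 \right)}}{15205} + \frac{o{\left(194 \right)}}{1091} = \frac{-53 + 158 + 173}{15205} + \frac{-32 - 194}{1091} = 278 \cdot \frac{1}{15205} + \left(-32 - 194\right) \frac{1}{1091} = \frac{278}{15205} - \frac{226}{1091} = - \frac{3133032}{16588655}$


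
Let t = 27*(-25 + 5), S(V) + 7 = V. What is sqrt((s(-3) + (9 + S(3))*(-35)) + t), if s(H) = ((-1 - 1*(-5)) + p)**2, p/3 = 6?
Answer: I*sqrt(231) ≈ 15.199*I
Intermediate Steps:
S(V) = -7 + V
p = 18 (p = 3*6 = 18)
t = -540 (t = 27*(-20) = -540)
s(H) = 484 (s(H) = ((-1 - 1*(-5)) + 18)**2 = ((-1 + 5) + 18)**2 = (4 + 18)**2 = 22**2 = 484)
sqrt((s(-3) + (9 + S(3))*(-35)) + t) = sqrt((484 + (9 + (-7 + 3))*(-35)) - 540) = sqrt((484 + (9 - 4)*(-35)) - 540) = sqrt((484 + 5*(-35)) - 540) = sqrt((484 - 175) - 540) = sqrt(309 - 540) = sqrt(-231) = I*sqrt(231)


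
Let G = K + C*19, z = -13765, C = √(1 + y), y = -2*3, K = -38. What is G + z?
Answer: -13803 + 19*I*√5 ≈ -13803.0 + 42.485*I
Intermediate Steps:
y = -6
C = I*√5 (C = √(1 - 6) = √(-5) = I*√5 ≈ 2.2361*I)
G = -38 + 19*I*√5 (G = -38 + (I*√5)*19 = -38 + 19*I*√5 ≈ -38.0 + 42.485*I)
G + z = (-38 + 19*I*√5) - 13765 = -13803 + 19*I*√5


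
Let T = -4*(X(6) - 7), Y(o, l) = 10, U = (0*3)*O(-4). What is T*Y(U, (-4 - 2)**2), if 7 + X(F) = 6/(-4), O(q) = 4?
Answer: 620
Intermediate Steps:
U = 0 (U = (0*3)*4 = 0*4 = 0)
X(F) = -17/2 (X(F) = -7 + 6/(-4) = -7 + 6*(-1/4) = -7 - 3/2 = -17/2)
T = 62 (T = -4*(-17/2 - 7) = -4*(-31/2) = 62)
T*Y(U, (-4 - 2)**2) = 62*10 = 620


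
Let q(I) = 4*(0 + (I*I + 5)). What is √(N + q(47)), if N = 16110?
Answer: 3*√2774 ≈ 158.01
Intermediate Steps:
q(I) = 20 + 4*I² (q(I) = 4*(0 + (I² + 5)) = 4*(0 + (5 + I²)) = 4*(5 + I²) = 20 + 4*I²)
√(N + q(47)) = √(16110 + (20 + 4*47²)) = √(16110 + (20 + 4*2209)) = √(16110 + (20 + 8836)) = √(16110 + 8856) = √24966 = 3*√2774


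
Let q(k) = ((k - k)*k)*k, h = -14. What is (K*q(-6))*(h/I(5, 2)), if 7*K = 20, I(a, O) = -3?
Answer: 0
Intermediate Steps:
K = 20/7 (K = (⅐)*20 = 20/7 ≈ 2.8571)
q(k) = 0 (q(k) = (0*k)*k = 0*k = 0)
(K*q(-6))*(h/I(5, 2)) = ((20/7)*0)*(-14/(-3)) = 0*(-14*(-⅓)) = 0*(14/3) = 0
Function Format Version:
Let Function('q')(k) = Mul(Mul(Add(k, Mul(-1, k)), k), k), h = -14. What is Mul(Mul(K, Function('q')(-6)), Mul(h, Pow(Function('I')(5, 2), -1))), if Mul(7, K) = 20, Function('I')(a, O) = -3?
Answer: 0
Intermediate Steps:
K = Rational(20, 7) (K = Mul(Rational(1, 7), 20) = Rational(20, 7) ≈ 2.8571)
Function('q')(k) = 0 (Function('q')(k) = Mul(Mul(0, k), k) = Mul(0, k) = 0)
Mul(Mul(K, Function('q')(-6)), Mul(h, Pow(Function('I')(5, 2), -1))) = Mul(Mul(Rational(20, 7), 0), Mul(-14, Pow(-3, -1))) = Mul(0, Mul(-14, Rational(-1, 3))) = Mul(0, Rational(14, 3)) = 0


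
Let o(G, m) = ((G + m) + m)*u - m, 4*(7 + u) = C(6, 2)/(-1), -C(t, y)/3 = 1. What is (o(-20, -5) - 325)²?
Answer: 70225/4 ≈ 17556.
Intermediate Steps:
C(t, y) = -3 (C(t, y) = -3*1 = -3)
u = -25/4 (u = -7 + (-3/(-1))/4 = -7 + (-3*(-1))/4 = -7 + (¼)*3 = -7 + ¾ = -25/4 ≈ -6.2500)
o(G, m) = -27*m/2 - 25*G/4 (o(G, m) = ((G + m) + m)*(-25/4) - m = (G + 2*m)*(-25/4) - m = (-25*m/2 - 25*G/4) - m = -27*m/2 - 25*G/4)
(o(-20, -5) - 325)² = ((-27/2*(-5) - 25/4*(-20)) - 325)² = ((135/2 + 125) - 325)² = (385/2 - 325)² = (-265/2)² = 70225/4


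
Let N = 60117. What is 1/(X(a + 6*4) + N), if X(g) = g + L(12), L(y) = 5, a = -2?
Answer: 1/60144 ≈ 1.6627e-5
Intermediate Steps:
X(g) = 5 + g (X(g) = g + 5 = 5 + g)
1/(X(a + 6*4) + N) = 1/((5 + (-2 + 6*4)) + 60117) = 1/((5 + (-2 + 24)) + 60117) = 1/((5 + 22) + 60117) = 1/(27 + 60117) = 1/60144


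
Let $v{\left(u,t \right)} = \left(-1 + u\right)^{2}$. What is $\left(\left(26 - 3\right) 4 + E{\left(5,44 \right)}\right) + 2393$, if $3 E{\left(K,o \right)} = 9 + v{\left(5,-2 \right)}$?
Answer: $\frac{7480}{3} \approx 2493.3$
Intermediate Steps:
$E{\left(K,o \right)} = \frac{25}{3}$ ($E{\left(K,o \right)} = \frac{9 + \left(-1 + 5\right)^{2}}{3} = \frac{9 + 4^{2}}{3} = \frac{9 + 16}{3} = \frac{1}{3} \cdot 25 = \frac{25}{3}$)
$\left(\left(26 - 3\right) 4 + E{\left(5,44 \right)}\right) + 2393 = \left(\left(26 - 3\right) 4 + \frac{25}{3}\right) + 2393 = \left(23 \cdot 4 + \frac{25}{3}\right) + 2393 = \left(92 + \frac{25}{3}\right) + 2393 = \frac{301}{3} + 2393 = \frac{7480}{3}$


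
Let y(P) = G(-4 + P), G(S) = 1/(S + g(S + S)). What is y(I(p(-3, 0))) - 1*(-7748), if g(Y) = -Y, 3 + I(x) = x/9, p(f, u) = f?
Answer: 170459/22 ≈ 7748.1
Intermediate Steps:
I(x) = -3 + x/9
G(S) = -1/S (G(S) = 1/(S - (S + S)) = 1/(S - 2*S) = 1/(-S) = -1/S)
y(P) = -1/(-4 + P)
y(I(p(-3, 0))) - 1*(-7748) = -1/(-4 + (-3 + (⅑)*(-3))) - 1*(-7748) = -1/(-4 + (-3 - ⅓)) + 7748 = -1/(-4 - 10/3) + 7748 = -1/(-22/3) + 7748 = -1*(-3/22) + 7748 = 3/22 + 7748 = 170459/22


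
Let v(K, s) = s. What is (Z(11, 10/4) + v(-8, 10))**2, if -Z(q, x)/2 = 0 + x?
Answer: 25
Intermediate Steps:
Z(q, x) = -2*x (Z(q, x) = -2*(0 + x) = -2*x)
(Z(11, 10/4) + v(-8, 10))**2 = (-20/4 + 10)**2 = (-2*5/2 + 10)**2 = (-5 + 10)**2 = 5**2 = 25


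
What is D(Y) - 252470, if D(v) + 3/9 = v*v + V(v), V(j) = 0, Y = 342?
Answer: -406519/3 ≈ -1.3551e+5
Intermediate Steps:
D(v) = -⅓ + v² (D(v) = -⅓ + (v*v + 0) = -⅓ + (v² + 0) = -⅓ + v²)
D(Y) - 252470 = (-⅓ + 342²) - 252470 = (-⅓ + 116964) - 252470 = 350891/3 - 252470 = -406519/3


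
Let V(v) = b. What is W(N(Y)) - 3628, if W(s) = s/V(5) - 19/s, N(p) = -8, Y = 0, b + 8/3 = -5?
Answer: -666923/184 ≈ -3624.6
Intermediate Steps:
b = -23/3 (b = -8/3 - 5 = -23/3 ≈ -7.6667)
V(v) = -23/3
W(s) = -19/s - 3*s/23 (W(s) = s/(-23/3) - 19/s = s*(-3/23) - 19/s = -3*s/23 - 19/s = -19/s - 3*s/23)
W(N(Y)) - 3628 = (-19/(-8) - 3/23*(-8)) - 3628 = (-19*(-⅛) + 24/23) - 3628 = (19/8 + 24/23) - 3628 = 629/184 - 3628 = -666923/184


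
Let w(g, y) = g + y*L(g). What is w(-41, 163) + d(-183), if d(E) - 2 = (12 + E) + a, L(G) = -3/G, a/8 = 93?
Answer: 22383/41 ≈ 545.93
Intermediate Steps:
a = 744 (a = 8*93 = 744)
w(g, y) = g - 3*y/g (w(g, y) = g + y*(-3/g) = g - 3*y/g)
d(E) = 758 + E (d(E) = 2 + ((12 + E) + 744) = 2 + (756 + E) = 758 + E)
w(-41, 163) + d(-183) = (-41 - 3*163/(-41)) + (758 - 183) = (-41 - 3*163*(-1/41)) + 575 = (-41 + 489/41) + 575 = -1192/41 + 575 = 22383/41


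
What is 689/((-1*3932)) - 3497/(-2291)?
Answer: 12171705/9008212 ≈ 1.3512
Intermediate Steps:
689/((-1*3932)) - 3497/(-2291) = 689/(-3932) - 3497*(-1/2291) = 689*(-1/3932) + 3497/2291 = -689/3932 + 3497/2291 = 12171705/9008212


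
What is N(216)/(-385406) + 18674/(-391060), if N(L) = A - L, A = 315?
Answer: -904473323/18839608795 ≈ -0.048009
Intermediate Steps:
N(L) = 315 - L
N(216)/(-385406) + 18674/(-391060) = (315 - 1*216)/(-385406) + 18674/(-391060) = (315 - 216)*(-1/385406) + 18674*(-1/391060) = 99*(-1/385406) - 9337/195530 = -99/385406 - 9337/195530 = -904473323/18839608795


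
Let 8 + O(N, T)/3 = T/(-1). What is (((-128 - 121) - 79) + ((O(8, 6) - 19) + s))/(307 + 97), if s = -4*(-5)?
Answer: -369/404 ≈ -0.91337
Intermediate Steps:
s = 20
O(N, T) = -24 - 3*T (O(N, T) = -24 + 3*(T/(-1)) = -24 + 3*(T*(-1)) = -24 + 3*(-T) = -24 - 3*T)
(((-128 - 121) - 79) + ((O(8, 6) - 19) + s))/(307 + 97) = (((-128 - 121) - 79) + (((-24 - 3*6) - 19) + 20))/(307 + 97) = ((-249 - 79) + (((-24 - 18) - 19) + 20))/404 = (-328 + ((-42 - 19) + 20))*(1/404) = (-328 + (-61 + 20))*(1/404) = (-328 - 41)*(1/404) = -369*1/404 = -369/404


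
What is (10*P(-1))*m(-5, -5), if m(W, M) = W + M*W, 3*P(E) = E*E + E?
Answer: 0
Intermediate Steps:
P(E) = E/3 + E**2/3 (P(E) = (E*E + E)/3 = (E**2 + E)/3 = (E + E**2)/3 = E/3 + E**2/3)
(10*P(-1))*m(-5, -5) = (10*((1/3)*(-1)*(1 - 1)))*(-5*(1 - 5)) = (10*((1/3)*(-1)*0))*(-5*(-4)) = (10*0)*20 = 0*20 = 0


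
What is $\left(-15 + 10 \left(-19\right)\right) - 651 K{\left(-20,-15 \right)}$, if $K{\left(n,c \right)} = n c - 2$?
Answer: $-194203$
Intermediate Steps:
$K{\left(n,c \right)} = -2 + c n$ ($K{\left(n,c \right)} = c n - 2 = -2 + c n$)
$\left(-15 + 10 \left(-19\right)\right) - 651 K{\left(-20,-15 \right)} = \left(-15 + 10 \left(-19\right)\right) - 651 \left(-2 - -300\right) = \left(-15 - 190\right) - 651 \left(-2 + 300\right) = -205 - 193998 = -194203$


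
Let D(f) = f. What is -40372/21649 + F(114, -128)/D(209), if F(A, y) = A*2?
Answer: -184304/238139 ≈ -0.77393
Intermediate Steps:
F(A, y) = 2*A
-40372/21649 + F(114, -128)/D(209) = -40372/21649 + (2*114)/209 = -40372*1/21649 + 228*(1/209) = -40372/21649 + 12/11 = -184304/238139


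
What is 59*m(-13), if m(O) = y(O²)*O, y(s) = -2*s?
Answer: 259246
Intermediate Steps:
m(O) = -2*O³ (m(O) = (-2*O²)*O = -2*O³)
59*m(-13) = 59*(-2*(-13)³) = 59*(-2*(-2197)) = 59*4394 = 259246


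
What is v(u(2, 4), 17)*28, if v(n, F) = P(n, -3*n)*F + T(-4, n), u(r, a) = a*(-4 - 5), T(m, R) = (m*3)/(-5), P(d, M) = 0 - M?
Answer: -256704/5 ≈ -51341.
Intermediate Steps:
P(d, M) = -M
T(m, R) = -3*m/5 (T(m, R) = (3*m)*(-⅕) = -3*m/5)
u(r, a) = -9*a (u(r, a) = a*(-9) = -9*a)
v(n, F) = 12/5 + 3*F*n (v(n, F) = (-(-3)*n)*F - ⅗*(-4) = (3*n)*F + 12/5 = 3*F*n + 12/5 = 12/5 + 3*F*n)
v(u(2, 4), 17)*28 = (12/5 + 3*17*(-9*4))*28 = (12/5 + 3*17*(-36))*28 = (12/5 - 1836)*28 = -9168/5*28 = -256704/5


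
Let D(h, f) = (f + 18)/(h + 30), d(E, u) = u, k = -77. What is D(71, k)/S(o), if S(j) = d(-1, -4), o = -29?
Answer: 59/404 ≈ 0.14604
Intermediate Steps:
S(j) = -4
D(h, f) = (18 + f)/(30 + h)
D(71, k)/S(o) = ((18 - 77)/(30 + 71))/(-4) = (-59/101)*(-1/4) = ((1/101)*(-59))*(-1/4) = -59/101*(-1/4) = 59/404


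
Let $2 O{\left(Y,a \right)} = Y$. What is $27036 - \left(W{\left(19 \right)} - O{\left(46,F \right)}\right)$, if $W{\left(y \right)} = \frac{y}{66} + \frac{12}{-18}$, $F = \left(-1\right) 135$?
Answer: $\frac{1785919}{66} \approx 27059.0$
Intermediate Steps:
$F = -135$
$O{\left(Y,a \right)} = \frac{Y}{2}$
$W{\left(y \right)} = - \frac{2}{3} + \frac{y}{66}$ ($W{\left(y \right)} = y \frac{1}{66} + 12 \left(- \frac{1}{18}\right) = \frac{y}{66} - \frac{2}{3} = - \frac{2}{3} + \frac{y}{66}$)
$27036 - \left(W{\left(19 \right)} - O{\left(46,F \right)}\right) = 27036 - \left(\left(- \frac{2}{3} + \frac{1}{66} \cdot 19\right) - \frac{1}{2} \cdot 46\right) = 27036 - \left(\left(- \frac{2}{3} + \frac{19}{66}\right) - 23\right) = 27036 - \left(- \frac{25}{66} - 23\right) = 27036 - - \frac{1543}{66} = 27036 + \frac{1543}{66} = \frac{1785919}{66}$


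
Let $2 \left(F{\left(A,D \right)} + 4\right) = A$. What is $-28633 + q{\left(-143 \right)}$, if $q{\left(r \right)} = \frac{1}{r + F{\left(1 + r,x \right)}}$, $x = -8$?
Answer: $- \frac{6241995}{218} \approx -28633.0$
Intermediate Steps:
$F{\left(A,D \right)} = -4 + \frac{A}{2}$
$q{\left(r \right)} = \frac{1}{- \frac{7}{2} + \frac{3 r}{2}}$ ($q{\left(r \right)} = \frac{1}{r + \left(-4 + \frac{1 + r}{2}\right)} = \frac{1}{r + \left(-4 + \left(\frac{1}{2} + \frac{r}{2}\right)\right)} = \frac{1}{r + \left(- \frac{7}{2} + \frac{r}{2}\right)} = \frac{1}{- \frac{7}{2} + \frac{3 r}{2}}$)
$-28633 + q{\left(-143 \right)} = -28633 + \frac{2}{-7 + 3 \left(-143\right)} = -28633 + \frac{2}{-7 - 429} = -28633 + \frac{2}{-436} = -28633 + 2 \left(- \frac{1}{436}\right) = -28633 - \frac{1}{218} = - \frac{6241995}{218}$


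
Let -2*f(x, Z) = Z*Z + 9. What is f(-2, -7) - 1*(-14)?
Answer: -15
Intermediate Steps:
f(x, Z) = -9/2 - Z²/2 (f(x, Z) = -(Z*Z + 9)/2 = -(Z² + 9)/2 = -(9 + Z²)/2 = -9/2 - Z²/2)
f(-2, -7) - 1*(-14) = (-9/2 - ½*(-7)²) - 1*(-14) = (-9/2 - ½*49) + 14 = (-9/2 - 49/2) + 14 = -29 + 14 = -15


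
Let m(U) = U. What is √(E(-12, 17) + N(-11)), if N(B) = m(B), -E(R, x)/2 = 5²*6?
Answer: I*√311 ≈ 17.635*I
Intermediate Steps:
E(R, x) = -300 (E(R, x) = -2*5²*6 = -50*6 = -2*150 = -300)
N(B) = B
√(E(-12, 17) + N(-11)) = √(-300 - 11) = √(-311) = I*√311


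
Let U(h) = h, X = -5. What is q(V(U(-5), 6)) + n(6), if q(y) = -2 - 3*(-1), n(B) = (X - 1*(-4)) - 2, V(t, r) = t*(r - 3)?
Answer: -2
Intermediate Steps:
V(t, r) = t*(-3 + r)
n(B) = -3 (n(B) = (-5 - 1*(-4)) - 2 = (-5 + 4) - 2 = -1 - 2 = -3)
q(y) = 1 (q(y) = -2 + 3 = 1)
q(V(U(-5), 6)) + n(6) = 1 - 3 = -2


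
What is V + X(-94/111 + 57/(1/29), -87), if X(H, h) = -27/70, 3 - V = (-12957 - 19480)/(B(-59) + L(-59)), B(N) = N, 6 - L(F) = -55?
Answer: 567739/35 ≈ 16221.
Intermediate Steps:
L(F) = 61 (L(F) = 6 - 1*(-55) = 6 + 55 = 61)
V = 32443/2 (V = 3 - (-12957 - 19480)/(-59 + 61) = 3 - (-32437)/2 = 3 - 1*(-32437/2) = 3 + 32437/2 = 32443/2 ≈ 16222.)
X(H, h) = -27/70 (X(H, h) = -27*1/70 = -27/70)
V + X(-94/111 + 57/(1/29), -87) = 32443/2 - 27/70 = 567739/35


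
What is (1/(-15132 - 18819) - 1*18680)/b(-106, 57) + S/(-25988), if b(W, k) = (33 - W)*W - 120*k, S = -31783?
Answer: 19880725821085/9517570608756 ≈ 2.0888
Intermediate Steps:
b(W, k) = -120*k + W*(33 - W) (b(W, k) = W*(33 - W) - 120*k = -120*k + W*(33 - W))
(1/(-15132 - 18819) - 1*18680)/b(-106, 57) + S/(-25988) = (1/(-15132 - 18819) - 1*18680)/(-1*(-106)**2 - 120*57 + 33*(-106)) - 31783/(-25988) = (1/(-33951) - 18680)/(-1*11236 - 6840 - 3498) - 31783*(-1/25988) = (-1/33951 - 18680)/(-11236 - 6840 - 3498) + 31783/25988 = -634204681/33951/(-21574) + 31783/25988 = -634204681/33951*(-1/21574) + 31783/25988 = 634204681/732458874 + 31783/25988 = 19880725821085/9517570608756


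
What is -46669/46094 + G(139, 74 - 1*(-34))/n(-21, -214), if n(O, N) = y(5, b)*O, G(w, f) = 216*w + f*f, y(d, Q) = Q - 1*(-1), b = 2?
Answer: -213834091/322658 ≈ -662.73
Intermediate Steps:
y(d, Q) = 1 + Q (y(d, Q) = Q + 1 = 1 + Q)
G(w, f) = f² + 216*w (G(w, f) = 216*w + f² = f² + 216*w)
n(O, N) = 3*O (n(O, N) = (1 + 2)*O = 3*O)
-46669/46094 + G(139, 74 - 1*(-34))/n(-21, -214) = -46669/46094 + ((74 - 1*(-34))² + 216*139)/((3*(-21))) = -46669*1/46094 + ((74 + 34)² + 30024)/(-63) = -46669/46094 + (108² + 30024)*(-1/63) = -46669/46094 + (11664 + 30024)*(-1/63) = -46669/46094 + 41688*(-1/63) = -46669/46094 - 4632/7 = -213834091/322658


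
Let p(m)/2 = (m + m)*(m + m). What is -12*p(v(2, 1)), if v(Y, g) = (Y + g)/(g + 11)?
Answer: -6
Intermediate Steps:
v(Y, g) = (Y + g)/(11 + g)
p(m) = 8*m² (p(m) = 2*((m + m)*(m + m)) = 2*((2*m)*(2*m)) = 2*(4*m²) = 8*m²)
-12*p(v(2, 1)) = -96*((2 + 1)/(11 + 1))² = -96*(3/12)² = -96*((1/12)*3)² = -96*(¼)² = -96/16 = -12*½ = -6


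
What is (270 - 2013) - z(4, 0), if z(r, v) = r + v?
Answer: -1747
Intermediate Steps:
(270 - 2013) - z(4, 0) = (270 - 2013) - (4 + 0) = -1743 - 1*4 = -1743 - 4 = -1747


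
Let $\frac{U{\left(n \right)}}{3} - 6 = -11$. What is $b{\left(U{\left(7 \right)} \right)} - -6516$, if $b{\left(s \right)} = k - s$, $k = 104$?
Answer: $6635$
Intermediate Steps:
$U{\left(n \right)} = -15$ ($U{\left(n \right)} = 18 + 3 \left(-11\right) = 18 - 33 = -15$)
$b{\left(s \right)} = 104 - s$
$b{\left(U{\left(7 \right)} \right)} - -6516 = \left(104 - -15\right) - -6516 = \left(104 + 15\right) + 6516 = 119 + 6516 = 6635$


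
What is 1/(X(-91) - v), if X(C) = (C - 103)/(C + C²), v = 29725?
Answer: -4095/121723972 ≈ -3.3642e-5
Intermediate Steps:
X(C) = (-103 + C)/(C + C²)
1/(X(-91) - v) = 1/((-103 - 91)/((-91)*(1 - 91)) - 1*29725) = 1/(-1/91*(-194)/(-90) - 29725) = 1/(-1/91*(-1/90)*(-194) - 29725) = 1/(-97/4095 - 29725) = 1/(-121723972/4095) = -4095/121723972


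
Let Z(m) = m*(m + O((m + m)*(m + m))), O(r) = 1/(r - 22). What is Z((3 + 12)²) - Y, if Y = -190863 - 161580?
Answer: 81612402729/202478 ≈ 4.0307e+5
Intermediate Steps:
Y = -352443
O(r) = 1/(-22 + r)
Z(m) = m*(m + 1/(-22 + 4*m²)) (Z(m) = m*(m + 1/(-22 + (m + m)*(m + m))) = m*(m + 1/(-22 + (2*m)*(2*m))) = m*(m + 1/(-22 + 4*m²)))
Z((3 + 12)²) - Y = (3 + 12)²*(1 - 22*(3 + 12)² + 4*((3 + 12)²)³)/(2*(-11 + 2*((3 + 12)²)²)) - 1*(-352443) = (½)*15²*(1 - 22*15² + 4*(15²)³)/(-11 + 2*(15²)²) + 352443 = (½)*225*(1 - 22*225 + 4*225³)/(-11 + 2*225²) + 352443 = (½)*225*(1 - 4950 + 4*11390625)/(-11 + 2*50625) + 352443 = (½)*225*(1 - 4950 + 45562500)/(-11 + 101250) + 352443 = (½)*225*45557551/101239 + 352443 = (½)*225*(1/101239)*45557551 + 352443 = 10250448975/202478 + 352443 = 81612402729/202478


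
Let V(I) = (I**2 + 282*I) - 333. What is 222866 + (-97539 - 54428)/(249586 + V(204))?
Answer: 77645693835/348397 ≈ 2.2287e+5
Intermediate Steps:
V(I) = -333 + I**2 + 282*I
222866 + (-97539 - 54428)/(249586 + V(204)) = 222866 + (-97539 - 54428)/(249586 + (-333 + 204**2 + 282*204)) = 222866 - 151967/(249586 + (-333 + 41616 + 57528)) = 222866 - 151967/(249586 + 98811) = 222866 - 151967/348397 = 77645693835/348397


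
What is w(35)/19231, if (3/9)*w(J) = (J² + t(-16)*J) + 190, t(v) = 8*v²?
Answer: 219285/19231 ≈ 11.403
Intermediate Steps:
w(J) = 570 + 3*J² + 6144*J (w(J) = 3*((J² + (8*(-16)²)*J) + 190) = 3*((J² + (8*256)*J) + 190) = 3*((J² + 2048*J) + 190) = 3*(190 + J² + 2048*J) = 570 + 3*J² + 6144*J)
w(35)/19231 = (570 + 3*35² + 6144*35)/19231 = (570 + 3*1225 + 215040)*(1/19231) = (570 + 3675 + 215040)*(1/19231) = 219285*(1/19231) = 219285/19231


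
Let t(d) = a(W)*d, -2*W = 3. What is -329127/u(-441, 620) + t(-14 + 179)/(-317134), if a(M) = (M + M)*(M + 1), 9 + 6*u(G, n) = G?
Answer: 69584895637/15856700 ≈ 4388.4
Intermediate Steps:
u(G, n) = -3/2 + G/6
W = -3/2 (W = -1/2*3 = -3/2 ≈ -1.5000)
a(M) = 2*M*(1 + M) (a(M) = (2*M)*(1 + M) = 2*M*(1 + M))
t(d) = 3*d/2 (t(d) = (2*(-3/2)*(1 - 3/2))*d = (2*(-3/2)*(-1/2))*d = 3*d/2)
-329127/u(-441, 620) + t(-14 + 179)/(-317134) = -329127/(-3/2 + (1/6)*(-441)) + (3*(-14 + 179)/2)/(-317134) = -329127/(-3/2 - 147/2) + ((3/2)*165)*(-1/317134) = -329127/(-75) + (495/2)*(-1/317134) = -329127*(-1/75) - 495/634268 = 109709/25 - 495/634268 = 69584895637/15856700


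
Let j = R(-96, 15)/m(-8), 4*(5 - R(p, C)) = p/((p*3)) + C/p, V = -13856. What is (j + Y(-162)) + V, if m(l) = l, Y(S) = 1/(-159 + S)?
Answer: -1518242423/109568 ≈ -13857.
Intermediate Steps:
R(p, C) = 59/12 - C/(4*p) (R(p, C) = 5 - (p/((p*3)) + C/p)/4 = 5 - (p/((3*p)) + C/p)/4 = 5 - (p*(1/(3*p)) + C/p)/4 = 5 - (⅓ + C/p)/4 = 5 + (-1/12 - C/(4*p)) = 59/12 - C/(4*p))
j = -1903/3072 (j = (59/12 - ¼*15/(-96))/(-8) = (59/12 - ¼*15*(-1/96))*(-⅛) = (59/12 + 5/128)*(-⅛) = (1903/384)*(-⅛) = -1903/3072 ≈ -0.61947)
(j + Y(-162)) + V = (-1903/3072 + 1/(-159 - 162)) - 13856 = (-1903/3072 + 1/(-321)) - 13856 = (-1903/3072 - 1/321) - 13856 = -68215/109568 - 13856 = -1518242423/109568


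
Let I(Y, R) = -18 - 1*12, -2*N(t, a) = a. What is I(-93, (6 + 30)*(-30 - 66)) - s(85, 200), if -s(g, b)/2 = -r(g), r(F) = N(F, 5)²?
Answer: -85/2 ≈ -42.500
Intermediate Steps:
N(t, a) = -a/2
I(Y, R) = -30 (I(Y, R) = -18 - 12 = -30)
r(F) = 25/4 (r(F) = (-½*5)² = (-5/2)² = 25/4)
s(g, b) = 25/2 (s(g, b) = -(-2)*25/4 = -2*(-25/4) = 25/2)
I(-93, (6 + 30)*(-30 - 66)) - s(85, 200) = -30 - 1*25/2 = -30 - 25/2 = -85/2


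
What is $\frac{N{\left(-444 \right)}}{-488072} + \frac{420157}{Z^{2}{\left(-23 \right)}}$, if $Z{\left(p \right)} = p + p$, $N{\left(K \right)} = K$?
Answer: $\frac{25633475851}{129095044} \approx 198.56$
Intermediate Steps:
$Z{\left(p \right)} = 2 p$
$\frac{N{\left(-444 \right)}}{-488072} + \frac{420157}{Z^{2}{\left(-23 \right)}} = - \frac{444}{-488072} + \frac{420157}{\left(2 \left(-23\right)\right)^{2}} = \left(-444\right) \left(- \frac{1}{488072}\right) + \frac{420157}{\left(-46\right)^{2}} = \frac{111}{122018} + \frac{420157}{2116} = \frac{25633475851}{129095044}$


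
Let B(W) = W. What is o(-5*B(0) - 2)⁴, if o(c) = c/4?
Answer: 1/16 ≈ 0.062500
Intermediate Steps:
o(c) = c/4 (o(c) = c*(¼) = c/4)
o(-5*B(0) - 2)⁴ = ((-5*0 - 2)/4)⁴ = ((0 - 2)/4)⁴ = ((¼)*(-2))⁴ = (-½)⁴ = 1/16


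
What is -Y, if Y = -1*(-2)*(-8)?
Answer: 16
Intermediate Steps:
Y = -16 (Y = 2*(-8) = -16)
-Y = -1*(-16) = 16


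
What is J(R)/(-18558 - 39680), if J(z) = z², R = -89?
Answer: -7921/58238 ≈ -0.13601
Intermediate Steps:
J(R)/(-18558 - 39680) = (-89)²/(-18558 - 39680) = 7921/(-58238) = 7921*(-1/58238) = -7921/58238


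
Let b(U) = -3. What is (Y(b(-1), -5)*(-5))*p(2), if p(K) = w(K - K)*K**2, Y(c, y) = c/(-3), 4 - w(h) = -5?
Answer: -180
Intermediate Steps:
w(h) = 9 (w(h) = 4 - 1*(-5) = 4 + 5 = 9)
Y(c, y) = -c/3 (Y(c, y) = c*(-1/3) = -c/3)
p(K) = 9*K**2
(Y(b(-1), -5)*(-5))*p(2) = (-1/3*(-3)*(-5))*(9*2**2) = (1*(-5))*(9*4) = -5*36 = -180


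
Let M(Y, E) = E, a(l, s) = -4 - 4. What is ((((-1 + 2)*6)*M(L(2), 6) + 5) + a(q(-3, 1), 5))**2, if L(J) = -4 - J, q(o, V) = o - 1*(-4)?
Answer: 1089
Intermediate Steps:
q(o, V) = 4 + o (q(o, V) = o + 4 = 4 + o)
a(l, s) = -8
((((-1 + 2)*6)*M(L(2), 6) + 5) + a(q(-3, 1), 5))**2 = ((((-1 + 2)*6)*6 + 5) - 8)**2 = (((1*6)*6 + 5) - 8)**2 = ((6*6 + 5) - 8)**2 = ((36 + 5) - 8)**2 = (41 - 8)**2 = 33**2 = 1089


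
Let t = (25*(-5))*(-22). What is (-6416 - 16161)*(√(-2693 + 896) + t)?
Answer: -62086750 - 22577*I*√1797 ≈ -6.2087e+7 - 9.5706e+5*I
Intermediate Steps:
t = 2750 (t = -125*(-22) = 2750)
(-6416 - 16161)*(√(-2693 + 896) + t) = (-6416 - 16161)*(√(-2693 + 896) + 2750) = -22577*(√(-1797) + 2750) = -22577*(I*√1797 + 2750) = -22577*(2750 + I*√1797) = -62086750 - 22577*I*√1797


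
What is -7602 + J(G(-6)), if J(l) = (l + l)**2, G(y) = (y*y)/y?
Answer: -7458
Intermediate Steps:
G(y) = y (G(y) = y**2/y = y)
J(l) = 4*l**2 (J(l) = (2*l)**2 = 4*l**2)
-7602 + J(G(-6)) = -7602 + 4*(-6)**2 = -7602 + 4*36 = -7602 + 144 = -7458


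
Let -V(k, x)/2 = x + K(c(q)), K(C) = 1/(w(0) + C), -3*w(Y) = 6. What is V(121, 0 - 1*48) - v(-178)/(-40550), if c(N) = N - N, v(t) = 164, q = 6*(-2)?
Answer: 1966757/20275 ≈ 97.004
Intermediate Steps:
q = -12
c(N) = 0
w(Y) = -2 (w(Y) = -1/3*6 = -2)
K(C) = 1/(-2 + C)
V(k, x) = 1 - 2*x (V(k, x) = -2*(x + 1/(-2 + 0)) = -2*(x + 1/(-2)) = -2*(x - 1/2) = -2*(-1/2 + x) = 1 - 2*x)
V(121, 0 - 1*48) - v(-178)/(-40550) = (1 - 2*(0 - 1*48)) - 164/(-40550) = (1 - 2*(0 - 48)) - 164*(-1)/40550 = (1 - 2*(-48)) - 1*(-82/20275) = (1 + 96) + 82/20275 = 97 + 82/20275 = 1966757/20275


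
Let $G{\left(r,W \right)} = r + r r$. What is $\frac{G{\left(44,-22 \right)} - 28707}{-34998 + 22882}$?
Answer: $\frac{26727}{12116} \approx 2.2059$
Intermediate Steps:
$G{\left(r,W \right)} = r + r^{2}$
$\frac{G{\left(44,-22 \right)} - 28707}{-34998 + 22882} = \frac{44 \left(1 + 44\right) - 28707}{-34998 + 22882} = \frac{44 \cdot 45 - 28707}{-12116} = \left(1980 - 28707\right) \left(- \frac{1}{12116}\right) = \left(-26727\right) \left(- \frac{1}{12116}\right) = \frac{26727}{12116}$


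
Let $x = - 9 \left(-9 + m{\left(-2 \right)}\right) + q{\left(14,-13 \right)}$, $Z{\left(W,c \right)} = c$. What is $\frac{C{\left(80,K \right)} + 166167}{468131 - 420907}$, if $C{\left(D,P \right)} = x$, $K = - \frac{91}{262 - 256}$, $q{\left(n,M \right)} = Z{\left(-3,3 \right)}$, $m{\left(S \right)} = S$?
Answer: $\frac{166269}{47224} \approx 3.5209$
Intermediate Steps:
$q{\left(n,M \right)} = 3$
$K = - \frac{91}{6} \approx -15.167$
$x = 102$ ($x = - 9 \left(-9 - 2\right) + 3 = \left(-9\right) \left(-11\right) + 3 = 99 + 3 = 102$)
$C{\left(D,P \right)} = 102$
$\frac{C{\left(80,K \right)} + 166167}{468131 - 420907} = \frac{102 + 166167}{468131 - 420907} = \frac{166269}{47224}$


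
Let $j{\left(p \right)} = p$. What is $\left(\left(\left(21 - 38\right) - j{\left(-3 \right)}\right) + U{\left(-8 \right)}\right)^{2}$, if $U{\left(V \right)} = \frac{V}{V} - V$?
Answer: $25$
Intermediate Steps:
$U{\left(V \right)} = 1 - V$
$\left(\left(\left(21 - 38\right) - j{\left(-3 \right)}\right) + U{\left(-8 \right)}\right)^{2} = \left(\left(\left(21 - 38\right) - -3\right) + \left(1 - -8\right)\right)^{2} = \left(\left(-17 + 3\right) + \left(1 + 8\right)\right)^{2} = \left(-14 + 9\right)^{2} = \left(-5\right)^{2} = 25$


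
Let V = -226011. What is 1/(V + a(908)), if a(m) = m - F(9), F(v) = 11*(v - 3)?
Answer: -1/225169 ≈ -4.4411e-6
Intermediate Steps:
F(v) = -33 + 11*v (F(v) = 11*(-3 + v) = -33 + 11*v)
a(m) = -66 + m (a(m) = m - (-33 + 11*9) = m - (-33 + 99) = m - 1*66 = m - 66 = -66 + m)
1/(V + a(908)) = 1/(-226011 + (-66 + 908)) = 1/(-226011 + 842) = 1/(-225169) = -1/225169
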